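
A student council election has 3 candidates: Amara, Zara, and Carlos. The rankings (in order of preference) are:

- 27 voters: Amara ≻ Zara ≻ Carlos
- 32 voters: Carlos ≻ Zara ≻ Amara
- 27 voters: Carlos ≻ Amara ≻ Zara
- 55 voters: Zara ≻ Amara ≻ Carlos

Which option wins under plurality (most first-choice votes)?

First-place votes: Amara 27, Zara 55, Carlos 59.
Carlos has the most first-place votes.

Carlos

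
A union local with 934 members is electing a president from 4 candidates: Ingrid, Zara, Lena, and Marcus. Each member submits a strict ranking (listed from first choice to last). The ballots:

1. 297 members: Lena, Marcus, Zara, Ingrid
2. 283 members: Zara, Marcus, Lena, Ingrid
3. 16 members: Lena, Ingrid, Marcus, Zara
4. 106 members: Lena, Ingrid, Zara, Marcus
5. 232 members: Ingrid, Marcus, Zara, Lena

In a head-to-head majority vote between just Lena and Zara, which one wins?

Voters preferring Lena to Zara: 419; preferring Zara to Lena: 515.
Zara wins the head-to-head.

Zara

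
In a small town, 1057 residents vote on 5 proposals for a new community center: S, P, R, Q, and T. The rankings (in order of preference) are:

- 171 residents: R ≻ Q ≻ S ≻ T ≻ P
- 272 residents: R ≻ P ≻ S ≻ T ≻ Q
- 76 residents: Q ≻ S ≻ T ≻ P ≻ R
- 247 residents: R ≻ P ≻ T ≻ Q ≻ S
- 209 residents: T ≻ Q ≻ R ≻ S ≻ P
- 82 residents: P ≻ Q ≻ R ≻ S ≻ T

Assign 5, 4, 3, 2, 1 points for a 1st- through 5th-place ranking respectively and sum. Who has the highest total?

R

S: 171·3 + 272·3 + 76·4 + 247·1 + 209·2 + 82·2 = 2462
P: 171·1 + 272·4 + 76·2 + 247·4 + 209·1 + 82·5 = 3018
R: 171·5 + 272·5 + 76·1 + 247·5 + 209·3 + 82·3 = 4399
Q: 171·4 + 272·1 + 76·5 + 247·2 + 209·4 + 82·4 = 2994
T: 171·2 + 272·2 + 76·3 + 247·3 + 209·5 + 82·1 = 2982
R has the highest Borda score (4399).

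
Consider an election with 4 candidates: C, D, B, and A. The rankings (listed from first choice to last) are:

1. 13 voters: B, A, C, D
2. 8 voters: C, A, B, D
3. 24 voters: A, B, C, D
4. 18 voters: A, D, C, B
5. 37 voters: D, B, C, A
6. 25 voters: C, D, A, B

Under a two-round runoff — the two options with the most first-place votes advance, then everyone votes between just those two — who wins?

Round 1 first-place votes: C 33, D 37, B 13, A 42.
A and D advance.
Runoff: A is preferred to D by 63 voters; D by 62.
A wins the runoff.

A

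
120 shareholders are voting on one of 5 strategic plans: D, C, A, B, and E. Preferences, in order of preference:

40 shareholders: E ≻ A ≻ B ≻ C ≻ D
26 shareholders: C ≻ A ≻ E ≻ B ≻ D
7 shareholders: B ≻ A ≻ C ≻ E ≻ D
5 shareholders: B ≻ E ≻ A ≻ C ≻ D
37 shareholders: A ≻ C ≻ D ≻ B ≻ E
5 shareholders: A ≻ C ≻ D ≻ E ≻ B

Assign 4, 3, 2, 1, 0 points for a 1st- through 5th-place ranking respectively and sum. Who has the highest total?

A

D: 40·0 + 26·0 + 7·0 + 5·0 + 37·2 + 5·2 = 84
C: 40·1 + 26·4 + 7·2 + 5·1 + 37·3 + 5·3 = 289
A: 40·3 + 26·3 + 7·3 + 5·2 + 37·4 + 5·4 = 397
B: 40·2 + 26·1 + 7·4 + 5·4 + 37·1 + 5·0 = 191
E: 40·4 + 26·2 + 7·1 + 5·3 + 37·0 + 5·1 = 239
A has the highest Borda score (397).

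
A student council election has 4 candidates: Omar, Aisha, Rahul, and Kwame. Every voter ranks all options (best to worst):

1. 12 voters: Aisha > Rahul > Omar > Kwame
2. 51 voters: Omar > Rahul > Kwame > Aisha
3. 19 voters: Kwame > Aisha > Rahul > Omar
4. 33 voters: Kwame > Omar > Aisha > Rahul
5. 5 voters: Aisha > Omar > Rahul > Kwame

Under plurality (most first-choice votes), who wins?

First-place votes: Omar 51, Aisha 17, Rahul 0, Kwame 52.
Kwame has the most first-place votes.

Kwame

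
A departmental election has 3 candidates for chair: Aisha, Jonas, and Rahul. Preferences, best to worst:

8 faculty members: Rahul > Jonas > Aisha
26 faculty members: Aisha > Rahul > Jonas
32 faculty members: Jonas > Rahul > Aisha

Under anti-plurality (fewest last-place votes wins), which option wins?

Rahul

Last-place votes: Aisha 40, Jonas 26, Rahul 0.
Rahul is ranked last by the fewest voters, so Rahul wins.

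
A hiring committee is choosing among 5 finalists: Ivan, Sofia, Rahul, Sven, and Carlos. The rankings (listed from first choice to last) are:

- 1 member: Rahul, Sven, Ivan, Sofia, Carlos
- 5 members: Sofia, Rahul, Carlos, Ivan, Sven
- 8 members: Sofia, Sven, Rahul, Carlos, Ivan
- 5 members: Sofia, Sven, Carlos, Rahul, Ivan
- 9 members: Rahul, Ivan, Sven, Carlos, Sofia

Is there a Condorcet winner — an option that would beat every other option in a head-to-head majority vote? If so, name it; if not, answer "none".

Sofia vs Ivan: 18–10 for Sofia.
Sofia vs Rahul: 18–10 for Sofia.
Sofia vs Sven: 18–10 for Sofia.
Sofia vs Carlos: 19–9 for Sofia.
Sofia beats every other option head-to-head.

Sofia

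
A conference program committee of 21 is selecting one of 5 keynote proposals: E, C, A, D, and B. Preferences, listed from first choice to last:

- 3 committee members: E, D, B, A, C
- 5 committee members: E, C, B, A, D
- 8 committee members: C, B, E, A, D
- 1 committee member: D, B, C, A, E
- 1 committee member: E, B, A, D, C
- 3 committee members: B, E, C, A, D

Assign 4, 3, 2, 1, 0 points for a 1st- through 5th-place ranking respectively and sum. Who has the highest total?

E

E: 3·4 + 5·4 + 8·2 + 1·0 + 1·4 + 3·3 = 61
C: 3·0 + 5·3 + 8·4 + 1·2 + 1·0 + 3·2 = 55
A: 3·1 + 5·1 + 8·1 + 1·1 + 1·2 + 3·1 = 22
D: 3·3 + 5·0 + 8·0 + 1·4 + 1·1 + 3·0 = 14
B: 3·2 + 5·2 + 8·3 + 1·3 + 1·3 + 3·4 = 58
E has the highest Borda score (61).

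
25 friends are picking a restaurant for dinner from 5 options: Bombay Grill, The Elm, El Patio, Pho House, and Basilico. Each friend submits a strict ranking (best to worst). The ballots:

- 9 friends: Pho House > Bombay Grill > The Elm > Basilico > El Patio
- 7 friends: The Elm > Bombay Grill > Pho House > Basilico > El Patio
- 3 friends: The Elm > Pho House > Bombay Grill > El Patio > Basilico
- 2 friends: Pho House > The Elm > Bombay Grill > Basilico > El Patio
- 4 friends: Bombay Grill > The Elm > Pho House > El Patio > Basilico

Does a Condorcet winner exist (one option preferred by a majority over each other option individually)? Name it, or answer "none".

Checking pairwise contests:
Pho House beats Bombay Grill 14–11.
Bombay Grill beats The Elm 13–12.
Bombay Grill beats El Patio 25–0.
The Elm beats Pho House 14–11.
Bombay Grill beats Basilico 25–0.
Every option loses at least one head-to-head, so there is no Condorcet winner.

none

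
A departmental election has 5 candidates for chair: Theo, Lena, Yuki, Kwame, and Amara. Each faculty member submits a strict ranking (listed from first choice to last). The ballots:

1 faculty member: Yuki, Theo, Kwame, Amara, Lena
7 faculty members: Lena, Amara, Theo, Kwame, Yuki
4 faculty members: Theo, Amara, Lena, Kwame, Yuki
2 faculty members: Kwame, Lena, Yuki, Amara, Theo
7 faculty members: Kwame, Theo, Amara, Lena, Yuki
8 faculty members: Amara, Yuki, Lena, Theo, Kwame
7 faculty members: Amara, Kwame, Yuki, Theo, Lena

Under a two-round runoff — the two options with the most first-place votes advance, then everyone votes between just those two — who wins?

Amara

Round 1 first-place votes: Theo 4, Lena 7, Yuki 1, Kwame 9, Amara 15.
Amara and Kwame advance.
Runoff: Amara is preferred to Kwame by 26 voters; Kwame by 10.
Amara wins the runoff.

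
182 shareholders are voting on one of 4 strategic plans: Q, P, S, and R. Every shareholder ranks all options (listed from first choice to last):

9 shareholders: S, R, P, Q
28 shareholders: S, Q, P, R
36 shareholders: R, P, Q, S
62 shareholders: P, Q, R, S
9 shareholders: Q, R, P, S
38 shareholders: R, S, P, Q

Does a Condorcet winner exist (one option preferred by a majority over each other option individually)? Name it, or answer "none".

Checking pairwise contests:
P beats Q 145–37.
R beats P 92–90.
Q beats S 107–75.
Q beats R 99–83.
Every option loses at least one head-to-head, so there is no Condorcet winner.

none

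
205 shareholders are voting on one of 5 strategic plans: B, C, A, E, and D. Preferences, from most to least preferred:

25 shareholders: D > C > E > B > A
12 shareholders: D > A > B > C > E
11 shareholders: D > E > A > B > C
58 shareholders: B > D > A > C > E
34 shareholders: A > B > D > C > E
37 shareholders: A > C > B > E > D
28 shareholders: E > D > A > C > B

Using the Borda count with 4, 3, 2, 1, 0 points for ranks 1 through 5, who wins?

D

B: 25·1 + 12·2 + 11·1 + 58·4 + 34·3 + 37·2 + 28·0 = 468
C: 25·3 + 12·1 + 11·0 + 58·1 + 34·1 + 37·3 + 28·1 = 318
A: 25·0 + 12·3 + 11·2 + 58·2 + 34·4 + 37·4 + 28·2 = 514
E: 25·2 + 12·0 + 11·3 + 58·0 + 34·0 + 37·1 + 28·4 = 232
D: 25·4 + 12·4 + 11·4 + 58·3 + 34·2 + 37·0 + 28·3 = 518
D has the highest Borda score (518).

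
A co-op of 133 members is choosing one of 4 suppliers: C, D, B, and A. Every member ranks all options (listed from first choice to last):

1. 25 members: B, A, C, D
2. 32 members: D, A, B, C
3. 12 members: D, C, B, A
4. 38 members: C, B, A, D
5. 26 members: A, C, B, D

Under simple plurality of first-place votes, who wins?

D

First-place votes: C 38, D 44, B 25, A 26.
D has the most first-place votes.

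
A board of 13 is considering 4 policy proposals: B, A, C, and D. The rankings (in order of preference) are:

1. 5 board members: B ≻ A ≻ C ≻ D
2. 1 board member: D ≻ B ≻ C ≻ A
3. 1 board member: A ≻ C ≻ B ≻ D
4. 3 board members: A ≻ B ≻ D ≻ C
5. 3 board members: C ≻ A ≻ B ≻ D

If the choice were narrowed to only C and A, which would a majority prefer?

A

Voters preferring C to A: 4; preferring A to C: 9.
A wins the head-to-head.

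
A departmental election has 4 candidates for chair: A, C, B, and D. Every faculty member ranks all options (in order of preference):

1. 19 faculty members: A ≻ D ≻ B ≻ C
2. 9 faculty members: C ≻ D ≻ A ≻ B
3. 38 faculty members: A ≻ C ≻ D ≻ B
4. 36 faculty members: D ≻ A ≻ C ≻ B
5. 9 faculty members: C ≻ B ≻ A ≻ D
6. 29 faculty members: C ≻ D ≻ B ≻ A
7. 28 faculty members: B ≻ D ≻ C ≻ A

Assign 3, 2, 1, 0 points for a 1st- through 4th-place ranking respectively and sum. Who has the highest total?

D

A: 19·3 + 9·1 + 38·3 + 36·2 + 9·1 + 29·0 + 28·0 = 261
C: 19·0 + 9·3 + 38·2 + 36·1 + 9·3 + 29·3 + 28·1 = 281
B: 19·1 + 9·0 + 38·0 + 36·0 + 9·2 + 29·1 + 28·3 = 150
D: 19·2 + 9·2 + 38·1 + 36·3 + 9·0 + 29·2 + 28·2 = 316
D has the highest Borda score (316).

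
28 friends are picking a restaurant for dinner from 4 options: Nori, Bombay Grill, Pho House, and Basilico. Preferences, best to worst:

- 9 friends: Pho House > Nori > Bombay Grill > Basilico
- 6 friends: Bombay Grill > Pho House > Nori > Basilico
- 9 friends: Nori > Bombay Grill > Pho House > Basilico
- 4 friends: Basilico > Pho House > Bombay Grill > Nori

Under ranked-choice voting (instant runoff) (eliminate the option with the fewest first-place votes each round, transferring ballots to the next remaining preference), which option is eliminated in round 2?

Round 1: Nori 9, Bombay Grill 6, Pho House 9, Basilico 4. Eliminate Basilico.
Round 2: Nori 9, Bombay Grill 6, Pho House 13. Eliminate Bombay Grill.

Bombay Grill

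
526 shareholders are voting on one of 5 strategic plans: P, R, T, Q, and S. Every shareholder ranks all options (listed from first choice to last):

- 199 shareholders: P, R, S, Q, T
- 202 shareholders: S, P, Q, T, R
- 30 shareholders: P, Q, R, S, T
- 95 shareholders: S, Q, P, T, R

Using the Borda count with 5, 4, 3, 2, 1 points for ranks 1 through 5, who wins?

P

P: 199·5 + 202·4 + 30·5 + 95·3 = 2238
R: 199·4 + 202·1 + 30·3 + 95·1 = 1183
T: 199·1 + 202·2 + 30·1 + 95·2 = 823
Q: 199·2 + 202·3 + 30·4 + 95·4 = 1504
S: 199·3 + 202·5 + 30·2 + 95·5 = 2142
P has the highest Borda score (2238).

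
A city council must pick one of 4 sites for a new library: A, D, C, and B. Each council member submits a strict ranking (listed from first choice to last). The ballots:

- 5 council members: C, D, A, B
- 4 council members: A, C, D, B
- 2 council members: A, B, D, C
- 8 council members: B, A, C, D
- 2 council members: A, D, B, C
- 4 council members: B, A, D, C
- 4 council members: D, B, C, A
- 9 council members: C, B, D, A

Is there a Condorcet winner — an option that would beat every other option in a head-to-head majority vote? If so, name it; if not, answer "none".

B vs A: 25–13 for B.
B vs D: 23–15 for B.
B vs C: 20–18 for B.
B beats every other option head-to-head.

B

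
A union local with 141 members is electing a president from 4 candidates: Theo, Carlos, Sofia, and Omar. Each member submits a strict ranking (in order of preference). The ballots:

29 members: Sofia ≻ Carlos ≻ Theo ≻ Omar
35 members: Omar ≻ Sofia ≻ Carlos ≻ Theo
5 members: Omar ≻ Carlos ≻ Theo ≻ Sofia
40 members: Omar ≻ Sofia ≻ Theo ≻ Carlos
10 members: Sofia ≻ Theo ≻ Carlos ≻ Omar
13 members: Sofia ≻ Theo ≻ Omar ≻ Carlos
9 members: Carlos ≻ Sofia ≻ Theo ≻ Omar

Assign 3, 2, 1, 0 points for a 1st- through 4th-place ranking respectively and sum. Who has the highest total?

Theo: 29·1 + 35·0 + 5·1 + 40·1 + 10·2 + 13·2 + 9·1 = 129
Carlos: 29·2 + 35·1 + 5·2 + 40·0 + 10·1 + 13·0 + 9·3 = 140
Sofia: 29·3 + 35·2 + 5·0 + 40·2 + 10·3 + 13·3 + 9·2 = 324
Omar: 29·0 + 35·3 + 5·3 + 40·3 + 10·0 + 13·1 + 9·0 = 253
Sofia has the highest Borda score (324).

Sofia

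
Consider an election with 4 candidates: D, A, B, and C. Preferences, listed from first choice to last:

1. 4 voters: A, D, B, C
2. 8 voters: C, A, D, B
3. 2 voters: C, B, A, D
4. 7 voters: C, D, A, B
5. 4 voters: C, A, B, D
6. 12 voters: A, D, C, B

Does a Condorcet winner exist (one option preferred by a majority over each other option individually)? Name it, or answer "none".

C

C vs D: 21–16 for C.
C vs A: 21–16 for C.
C vs B: 33–4 for C.
C beats every other option head-to-head.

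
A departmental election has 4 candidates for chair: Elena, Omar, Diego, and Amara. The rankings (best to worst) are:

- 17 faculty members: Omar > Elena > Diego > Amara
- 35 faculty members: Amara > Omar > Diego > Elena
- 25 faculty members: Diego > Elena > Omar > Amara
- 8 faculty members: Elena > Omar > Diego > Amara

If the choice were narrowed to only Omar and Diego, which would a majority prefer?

Omar

Voters preferring Omar to Diego: 60; preferring Diego to Omar: 25.
Omar wins the head-to-head.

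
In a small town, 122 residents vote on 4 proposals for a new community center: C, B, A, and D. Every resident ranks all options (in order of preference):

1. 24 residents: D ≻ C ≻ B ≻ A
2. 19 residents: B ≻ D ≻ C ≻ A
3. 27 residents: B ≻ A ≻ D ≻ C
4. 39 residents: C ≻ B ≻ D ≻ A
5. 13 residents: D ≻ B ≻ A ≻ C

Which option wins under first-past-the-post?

First-place votes: C 39, B 46, A 0, D 37.
B has the most first-place votes.

B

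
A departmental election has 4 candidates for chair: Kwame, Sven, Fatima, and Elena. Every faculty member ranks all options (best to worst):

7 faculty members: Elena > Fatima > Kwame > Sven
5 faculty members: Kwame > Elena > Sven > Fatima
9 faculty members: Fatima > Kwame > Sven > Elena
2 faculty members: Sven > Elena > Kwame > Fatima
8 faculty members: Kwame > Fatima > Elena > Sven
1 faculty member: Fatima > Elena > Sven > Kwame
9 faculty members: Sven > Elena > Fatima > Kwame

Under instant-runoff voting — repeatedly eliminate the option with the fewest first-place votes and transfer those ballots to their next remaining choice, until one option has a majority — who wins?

Round 1: Kwame 13, Sven 11, Fatima 10, Elena 7. Eliminate Elena.
Round 2: Kwame 13, Sven 11, Fatima 17. Eliminate Sven.
Round 3: Kwame 15, Fatima 26. Fatima has a majority.

Fatima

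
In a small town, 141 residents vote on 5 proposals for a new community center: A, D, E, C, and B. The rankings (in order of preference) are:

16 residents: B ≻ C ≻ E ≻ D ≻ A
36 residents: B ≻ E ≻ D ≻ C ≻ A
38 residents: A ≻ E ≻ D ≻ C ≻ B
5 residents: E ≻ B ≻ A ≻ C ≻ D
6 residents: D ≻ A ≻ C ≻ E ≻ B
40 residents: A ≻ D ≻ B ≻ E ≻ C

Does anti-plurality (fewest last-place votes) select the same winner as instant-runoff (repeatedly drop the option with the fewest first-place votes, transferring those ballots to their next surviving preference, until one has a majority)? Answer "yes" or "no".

no

Anti-plurality — last-place votes: A 52, D 5, E 0, C 40, B 44. Winner: E.
Instant-runoff — R1 A 78, D 6, E 5, C 0, B 52 (A winner). Winner: A.
The two methods disagree.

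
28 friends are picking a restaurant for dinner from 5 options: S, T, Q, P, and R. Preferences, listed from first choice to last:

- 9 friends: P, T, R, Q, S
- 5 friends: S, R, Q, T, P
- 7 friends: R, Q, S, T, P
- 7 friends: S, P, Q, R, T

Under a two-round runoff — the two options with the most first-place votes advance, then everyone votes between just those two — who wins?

S

Round 1 first-place votes: S 12, T 0, Q 0, P 9, R 7.
S and P advance.
Runoff: S is preferred to P by 19 voters; P by 9.
S wins the runoff.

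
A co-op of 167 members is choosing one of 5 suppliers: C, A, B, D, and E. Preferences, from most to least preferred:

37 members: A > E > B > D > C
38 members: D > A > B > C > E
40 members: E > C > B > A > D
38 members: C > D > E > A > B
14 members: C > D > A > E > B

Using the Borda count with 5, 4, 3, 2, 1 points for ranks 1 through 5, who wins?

A

C: 37·1 + 38·2 + 40·4 + 38·5 + 14·5 = 533
A: 37·5 + 38·4 + 40·2 + 38·2 + 14·3 = 535
B: 37·3 + 38·3 + 40·3 + 38·1 + 14·1 = 397
D: 37·2 + 38·5 + 40·1 + 38·4 + 14·4 = 512
E: 37·4 + 38·1 + 40·5 + 38·3 + 14·2 = 528
A has the highest Borda score (535).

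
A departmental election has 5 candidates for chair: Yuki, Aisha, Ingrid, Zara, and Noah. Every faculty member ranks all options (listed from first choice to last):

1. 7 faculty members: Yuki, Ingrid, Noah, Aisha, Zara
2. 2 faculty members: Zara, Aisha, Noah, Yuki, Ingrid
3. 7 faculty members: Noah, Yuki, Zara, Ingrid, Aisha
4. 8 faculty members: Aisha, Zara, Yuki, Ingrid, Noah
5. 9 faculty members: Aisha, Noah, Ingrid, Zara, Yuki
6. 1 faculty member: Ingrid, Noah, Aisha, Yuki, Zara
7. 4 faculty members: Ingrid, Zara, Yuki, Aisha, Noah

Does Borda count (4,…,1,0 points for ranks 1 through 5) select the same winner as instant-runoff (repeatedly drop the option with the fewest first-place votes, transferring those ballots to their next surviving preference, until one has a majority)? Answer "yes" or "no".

Borda — scores: Yuki 76, Aisha 87, Ingrid 74, Zara 67, Noah 76. Winner: Aisha.
Instant-runoff — R1 Yuki 7, Aisha 17, Ingrid 5, Zara 2, Noah 7 (Zara out); R2 Yuki 7, Aisha 19, Ingrid 5, Noah 7 (Ingrid out); R3 Yuki 11, Aisha 19, Noah 8 (Noah out); R4 Yuki 18, Aisha 20 (Aisha winner). Winner: Aisha.
The two methods agree.

yes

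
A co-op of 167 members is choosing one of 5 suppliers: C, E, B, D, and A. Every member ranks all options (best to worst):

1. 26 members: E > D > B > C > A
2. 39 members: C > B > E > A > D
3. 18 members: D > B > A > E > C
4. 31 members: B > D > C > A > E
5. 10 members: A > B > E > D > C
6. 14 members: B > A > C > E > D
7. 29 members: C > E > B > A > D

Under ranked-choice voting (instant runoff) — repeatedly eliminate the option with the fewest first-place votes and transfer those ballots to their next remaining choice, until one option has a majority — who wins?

B

Round 1: C 68, E 26, B 45, D 18, A 10. Eliminate A.
Round 2: C 68, E 26, B 55, D 18. Eliminate D.
Round 3: C 68, E 26, B 73. Eliminate E.
Round 4: C 68, B 99. B has a majority.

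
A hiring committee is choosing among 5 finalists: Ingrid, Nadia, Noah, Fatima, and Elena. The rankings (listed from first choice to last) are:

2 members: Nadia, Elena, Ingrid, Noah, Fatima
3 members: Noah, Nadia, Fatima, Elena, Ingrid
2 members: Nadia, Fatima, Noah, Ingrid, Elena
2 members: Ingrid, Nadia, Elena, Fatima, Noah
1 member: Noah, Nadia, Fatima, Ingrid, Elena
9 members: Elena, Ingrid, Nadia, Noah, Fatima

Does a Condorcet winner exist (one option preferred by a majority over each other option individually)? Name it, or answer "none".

Checking pairwise contests:
Elena beats Ingrid 14–5.
Ingrid beats Nadia 11–8.
Ingrid beats Noah 13–6.
Ingrid beats Fatima 13–6.
Nadia beats Elena 10–9.
Every option loses at least one head-to-head, so there is no Condorcet winner.

none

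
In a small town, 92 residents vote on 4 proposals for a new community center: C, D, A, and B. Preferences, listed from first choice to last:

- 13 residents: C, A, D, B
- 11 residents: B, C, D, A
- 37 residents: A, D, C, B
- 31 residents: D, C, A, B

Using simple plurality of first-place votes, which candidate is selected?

First-place votes: C 13, D 31, A 37, B 11.
A has the most first-place votes.

A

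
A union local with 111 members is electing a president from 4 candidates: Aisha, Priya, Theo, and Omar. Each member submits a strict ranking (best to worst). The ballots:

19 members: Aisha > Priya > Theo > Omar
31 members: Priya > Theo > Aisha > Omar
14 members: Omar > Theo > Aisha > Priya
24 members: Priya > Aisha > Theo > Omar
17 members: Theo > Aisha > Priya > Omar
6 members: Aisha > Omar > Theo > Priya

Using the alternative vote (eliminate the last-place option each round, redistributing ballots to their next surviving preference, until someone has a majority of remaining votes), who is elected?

Priya

Round 1: Aisha 25, Priya 55, Theo 17, Omar 14. Eliminate Omar.
Round 2: Aisha 25, Priya 55, Theo 31. Eliminate Aisha.
Round 3: Priya 74, Theo 37. Priya has a majority.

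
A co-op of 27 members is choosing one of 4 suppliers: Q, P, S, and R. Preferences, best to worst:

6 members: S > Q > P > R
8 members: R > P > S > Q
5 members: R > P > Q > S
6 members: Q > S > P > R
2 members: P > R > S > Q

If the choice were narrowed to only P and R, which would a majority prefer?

P

Voters preferring P to R: 14; preferring R to P: 13.
P wins the head-to-head.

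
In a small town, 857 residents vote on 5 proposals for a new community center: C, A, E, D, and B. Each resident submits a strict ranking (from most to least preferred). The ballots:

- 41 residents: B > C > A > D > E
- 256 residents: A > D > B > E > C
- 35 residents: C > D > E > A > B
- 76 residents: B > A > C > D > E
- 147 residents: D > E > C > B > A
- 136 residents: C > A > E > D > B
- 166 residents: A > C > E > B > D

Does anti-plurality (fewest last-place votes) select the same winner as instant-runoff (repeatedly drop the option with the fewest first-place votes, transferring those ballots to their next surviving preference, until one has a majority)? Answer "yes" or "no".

Anti-plurality — last-place votes: C 256, A 147, E 117, D 166, B 171. Winner: E.
Instant-runoff — R1 C 171, A 422, E 0, D 147, B 117 (E out); R2 C 171, A 422, D 147, B 117 (B out); R3 C 212, A 498, D 147 (A winner). Winner: A.
The two methods disagree.

no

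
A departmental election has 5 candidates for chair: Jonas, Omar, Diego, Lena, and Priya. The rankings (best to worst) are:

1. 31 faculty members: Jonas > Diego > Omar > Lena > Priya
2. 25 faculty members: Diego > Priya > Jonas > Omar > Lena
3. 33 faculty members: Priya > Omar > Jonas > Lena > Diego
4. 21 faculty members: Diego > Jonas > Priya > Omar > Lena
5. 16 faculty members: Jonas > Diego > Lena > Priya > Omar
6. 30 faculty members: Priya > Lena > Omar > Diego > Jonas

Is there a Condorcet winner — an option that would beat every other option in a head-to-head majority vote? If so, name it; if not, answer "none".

Checking pairwise contests:
Priya beats Jonas 88–68.
Jonas beats Omar 93–63.
Jonas beats Diego 80–76.
Jonas beats Lena 126–30.
Diego beats Priya 93–63.
Every option loses at least one head-to-head, so there is no Condorcet winner.

none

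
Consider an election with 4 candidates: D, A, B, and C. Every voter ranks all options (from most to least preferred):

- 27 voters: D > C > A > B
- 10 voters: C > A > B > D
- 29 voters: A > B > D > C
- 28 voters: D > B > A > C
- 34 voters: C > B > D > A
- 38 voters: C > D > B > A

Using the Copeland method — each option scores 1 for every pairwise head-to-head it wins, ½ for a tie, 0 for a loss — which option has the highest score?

D

D: beats A, B, and C → score 3.
A: loses to D, B, and C → score 0.
B: beats A; loses to D and C → score 1.
C: beats A and B; loses to D → score 2.
D has the best pairwise record.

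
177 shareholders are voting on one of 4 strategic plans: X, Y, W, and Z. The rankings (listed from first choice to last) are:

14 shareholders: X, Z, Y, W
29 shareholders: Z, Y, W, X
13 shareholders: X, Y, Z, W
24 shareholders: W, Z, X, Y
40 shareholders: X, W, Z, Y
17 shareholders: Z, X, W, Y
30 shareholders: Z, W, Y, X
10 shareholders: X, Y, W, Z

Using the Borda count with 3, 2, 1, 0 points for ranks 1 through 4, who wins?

Z

X: 14·3 + 29·0 + 13·3 + 24·1 + 40·3 + 17·2 + 30·0 + 10·3 = 289
Y: 14·1 + 29·2 + 13·2 + 24·0 + 40·0 + 17·0 + 30·1 + 10·2 = 148
W: 14·0 + 29·1 + 13·0 + 24·3 + 40·2 + 17·1 + 30·2 + 10·1 = 268
Z: 14·2 + 29·3 + 13·1 + 24·2 + 40·1 + 17·3 + 30·3 + 10·0 = 357
Z has the highest Borda score (357).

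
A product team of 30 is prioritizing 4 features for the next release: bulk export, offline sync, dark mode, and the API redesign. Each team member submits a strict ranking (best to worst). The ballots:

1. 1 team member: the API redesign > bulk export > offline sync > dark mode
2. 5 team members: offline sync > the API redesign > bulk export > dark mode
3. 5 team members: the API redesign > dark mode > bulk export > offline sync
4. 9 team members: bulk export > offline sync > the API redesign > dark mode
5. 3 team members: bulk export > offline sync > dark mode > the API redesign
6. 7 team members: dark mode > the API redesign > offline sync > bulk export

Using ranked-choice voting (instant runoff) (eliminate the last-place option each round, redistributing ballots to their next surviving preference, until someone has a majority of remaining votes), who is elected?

the API redesign

Round 1: bulk export 12, offline sync 5, dark mode 7, the API redesign 6. Eliminate offline sync.
Round 2: bulk export 12, dark mode 7, the API redesign 11. Eliminate dark mode.
Round 3: bulk export 12, the API redesign 18. The API redesign has a majority.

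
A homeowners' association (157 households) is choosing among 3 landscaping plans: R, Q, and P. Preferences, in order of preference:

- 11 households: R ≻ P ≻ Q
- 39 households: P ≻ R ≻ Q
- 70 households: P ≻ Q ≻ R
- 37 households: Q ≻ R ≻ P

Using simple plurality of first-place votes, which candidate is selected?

First-place votes: R 11, Q 37, P 109.
P has the most first-place votes.

P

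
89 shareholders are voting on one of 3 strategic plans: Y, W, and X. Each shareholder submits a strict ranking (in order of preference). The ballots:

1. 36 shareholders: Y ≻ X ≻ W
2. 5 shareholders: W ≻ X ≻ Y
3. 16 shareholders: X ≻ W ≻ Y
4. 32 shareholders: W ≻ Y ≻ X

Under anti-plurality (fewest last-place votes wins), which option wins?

Y

Last-place votes: Y 21, W 36, X 32.
Y is ranked last by the fewest voters, so Y wins.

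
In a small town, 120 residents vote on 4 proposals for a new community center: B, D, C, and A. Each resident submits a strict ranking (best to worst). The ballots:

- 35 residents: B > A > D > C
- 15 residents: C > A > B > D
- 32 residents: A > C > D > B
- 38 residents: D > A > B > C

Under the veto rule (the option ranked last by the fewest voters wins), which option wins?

A

Last-place votes: B 32, D 15, C 73, A 0.
A is ranked last by the fewest voters, so A wins.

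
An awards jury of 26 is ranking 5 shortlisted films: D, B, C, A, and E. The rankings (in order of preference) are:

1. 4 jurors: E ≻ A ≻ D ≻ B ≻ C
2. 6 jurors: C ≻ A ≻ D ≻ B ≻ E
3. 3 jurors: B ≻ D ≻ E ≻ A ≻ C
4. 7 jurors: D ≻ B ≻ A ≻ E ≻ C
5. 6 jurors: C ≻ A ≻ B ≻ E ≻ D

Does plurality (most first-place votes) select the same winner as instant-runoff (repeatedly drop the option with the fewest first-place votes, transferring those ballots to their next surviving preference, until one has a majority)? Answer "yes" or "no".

Plurality — first-place votes: D 7, B 3, C 12, A 0, E 4. Winner: C.
Instant-runoff — R1 D 7, B 3, C 12, A 0, E 4 (A out); R2 D 7, B 3, C 12, E 4 (B out); R3 D 10, C 12, E 4 (E out); R4 D 14, C 12 (D winner). Winner: D.
The two methods disagree.

no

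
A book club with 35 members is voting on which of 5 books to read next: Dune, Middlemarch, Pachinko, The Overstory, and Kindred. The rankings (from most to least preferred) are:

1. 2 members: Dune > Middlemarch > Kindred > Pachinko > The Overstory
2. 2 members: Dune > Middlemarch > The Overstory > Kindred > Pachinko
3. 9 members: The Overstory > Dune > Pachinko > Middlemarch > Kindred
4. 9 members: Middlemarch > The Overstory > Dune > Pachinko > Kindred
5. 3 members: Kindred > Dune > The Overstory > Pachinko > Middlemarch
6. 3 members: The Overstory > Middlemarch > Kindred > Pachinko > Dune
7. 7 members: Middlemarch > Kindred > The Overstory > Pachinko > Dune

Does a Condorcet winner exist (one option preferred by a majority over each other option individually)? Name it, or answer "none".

Middlemarch vs Dune: 19–16 for Middlemarch.
Middlemarch vs Pachinko: 23–12 for Middlemarch.
Middlemarch vs The Overstory: 20–15 for Middlemarch.
Middlemarch vs Kindred: 32–3 for Middlemarch.
Middlemarch beats every other option head-to-head.

Middlemarch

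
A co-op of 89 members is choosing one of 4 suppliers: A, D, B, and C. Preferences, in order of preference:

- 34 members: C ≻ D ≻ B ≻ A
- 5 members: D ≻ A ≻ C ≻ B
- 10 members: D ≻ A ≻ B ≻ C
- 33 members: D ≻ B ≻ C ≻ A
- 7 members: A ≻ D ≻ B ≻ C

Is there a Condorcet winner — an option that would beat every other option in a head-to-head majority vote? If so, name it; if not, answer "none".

D vs A: 82–7 for D.
D vs B: 89–0 for D.
D vs C: 55–34 for D.
D beats every other option head-to-head.

D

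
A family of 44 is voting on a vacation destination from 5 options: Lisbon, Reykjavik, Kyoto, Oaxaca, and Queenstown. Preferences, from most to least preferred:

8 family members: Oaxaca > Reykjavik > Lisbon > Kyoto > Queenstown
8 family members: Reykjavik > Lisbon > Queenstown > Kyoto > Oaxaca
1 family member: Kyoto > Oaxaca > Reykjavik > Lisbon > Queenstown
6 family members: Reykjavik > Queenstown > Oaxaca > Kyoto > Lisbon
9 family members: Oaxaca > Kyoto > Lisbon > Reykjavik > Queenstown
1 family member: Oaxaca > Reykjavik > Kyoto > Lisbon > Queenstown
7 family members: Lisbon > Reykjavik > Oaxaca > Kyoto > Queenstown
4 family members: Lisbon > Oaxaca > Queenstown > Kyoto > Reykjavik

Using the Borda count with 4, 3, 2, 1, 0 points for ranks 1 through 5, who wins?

Reykjavik

Lisbon: 8·2 + 8·3 + 1·1 + 6·0 + 9·2 + 1·1 + 7·4 + 4·4 = 104
Reykjavik: 8·3 + 8·4 + 1·2 + 6·4 + 9·1 + 1·3 + 7·3 + 4·0 = 115
Kyoto: 8·1 + 8·1 + 1·4 + 6·1 + 9·3 + 1·2 + 7·1 + 4·1 = 66
Oaxaca: 8·4 + 8·0 + 1·3 + 6·2 + 9·4 + 1·4 + 7·2 + 4·3 = 113
Queenstown: 8·0 + 8·2 + 1·0 + 6·3 + 9·0 + 1·0 + 7·0 + 4·2 = 42
Reykjavik has the highest Borda score (115).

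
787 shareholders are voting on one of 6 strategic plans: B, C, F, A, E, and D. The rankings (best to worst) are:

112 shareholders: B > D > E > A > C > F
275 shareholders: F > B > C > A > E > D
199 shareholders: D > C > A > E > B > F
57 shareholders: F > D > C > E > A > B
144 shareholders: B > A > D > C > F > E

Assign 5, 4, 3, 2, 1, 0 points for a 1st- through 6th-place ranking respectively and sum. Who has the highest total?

B: 112·5 + 275·4 + 199·1 + 57·0 + 144·5 = 2579
C: 112·1 + 275·3 + 199·4 + 57·3 + 144·2 = 2192
F: 112·0 + 275·5 + 199·0 + 57·5 + 144·1 = 1804
A: 112·2 + 275·2 + 199·3 + 57·1 + 144·4 = 2004
E: 112·3 + 275·1 + 199·2 + 57·2 + 144·0 = 1123
D: 112·4 + 275·0 + 199·5 + 57·4 + 144·3 = 2103
B has the highest Borda score (2579).

B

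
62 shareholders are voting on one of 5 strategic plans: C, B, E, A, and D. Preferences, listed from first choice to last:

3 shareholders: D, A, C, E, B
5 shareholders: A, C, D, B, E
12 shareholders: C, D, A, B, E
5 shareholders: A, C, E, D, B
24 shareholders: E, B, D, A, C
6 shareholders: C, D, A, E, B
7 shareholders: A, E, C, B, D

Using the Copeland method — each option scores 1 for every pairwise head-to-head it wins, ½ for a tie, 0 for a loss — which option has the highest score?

A

C: beats B and D; ties E; loses to A → score 2.5.
B: ties D; loses to C, E, and A → score 0.5.
E: beats B and D; ties C; loses to A → score 2.5.
A: beats C, B, and E; loses to D → score 3.
D: beats A; ties B; loses to C and E → score 1.5.
A has the best pairwise record.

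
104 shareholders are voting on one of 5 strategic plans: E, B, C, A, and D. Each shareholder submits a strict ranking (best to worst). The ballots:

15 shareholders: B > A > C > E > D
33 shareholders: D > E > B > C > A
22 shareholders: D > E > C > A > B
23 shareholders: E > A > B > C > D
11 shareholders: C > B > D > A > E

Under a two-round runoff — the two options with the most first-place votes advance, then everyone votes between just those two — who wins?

D

Round 1 first-place votes: E 23, B 15, C 11, A 0, D 55.
D and E advance.
Runoff: D is preferred to E by 66 voters; E by 38.
D wins the runoff.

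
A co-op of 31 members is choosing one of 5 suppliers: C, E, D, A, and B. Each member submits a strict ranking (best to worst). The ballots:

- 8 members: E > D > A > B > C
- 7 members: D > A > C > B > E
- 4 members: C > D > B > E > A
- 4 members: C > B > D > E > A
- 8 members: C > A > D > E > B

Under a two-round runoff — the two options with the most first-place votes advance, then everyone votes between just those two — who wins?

C

Round 1 first-place votes: C 16, E 8, D 7, A 0, B 0.
C and E advance.
Runoff: C is preferred to E by 23 voters; E by 8.
C wins the runoff.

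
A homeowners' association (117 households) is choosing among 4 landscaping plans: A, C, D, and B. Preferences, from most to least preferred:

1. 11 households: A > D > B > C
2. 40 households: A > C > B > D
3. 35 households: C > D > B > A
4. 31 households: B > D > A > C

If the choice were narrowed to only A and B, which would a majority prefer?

B

Voters preferring A to B: 51; preferring B to A: 66.
B wins the head-to-head.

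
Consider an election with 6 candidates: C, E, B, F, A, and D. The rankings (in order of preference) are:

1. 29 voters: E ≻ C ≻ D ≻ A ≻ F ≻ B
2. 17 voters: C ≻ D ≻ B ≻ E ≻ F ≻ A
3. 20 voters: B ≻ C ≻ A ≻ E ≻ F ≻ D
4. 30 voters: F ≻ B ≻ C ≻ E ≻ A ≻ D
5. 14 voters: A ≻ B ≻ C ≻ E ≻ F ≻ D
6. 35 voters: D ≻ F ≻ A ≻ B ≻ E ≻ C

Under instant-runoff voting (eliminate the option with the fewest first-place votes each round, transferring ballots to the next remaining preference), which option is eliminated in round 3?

E

Round 1: C 17, E 29, B 20, F 30, A 14, D 35. Eliminate A.
Round 2: C 17, E 29, B 34, F 30, D 35. Eliminate C.
Round 3: E 29, B 34, F 30, D 52. Eliminate E.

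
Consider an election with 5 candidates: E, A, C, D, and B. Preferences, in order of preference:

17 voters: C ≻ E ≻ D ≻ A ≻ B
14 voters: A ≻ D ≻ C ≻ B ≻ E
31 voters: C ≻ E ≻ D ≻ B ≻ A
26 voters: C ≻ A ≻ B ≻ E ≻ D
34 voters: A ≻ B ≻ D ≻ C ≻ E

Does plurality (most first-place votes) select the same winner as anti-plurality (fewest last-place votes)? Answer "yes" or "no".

Plurality — first-place votes: E 0, A 48, C 74, D 0, B 0. Winner: C.
Anti-plurality — last-place votes: E 48, A 31, C 0, D 26, B 17. Winner: C.
The two methods agree.

yes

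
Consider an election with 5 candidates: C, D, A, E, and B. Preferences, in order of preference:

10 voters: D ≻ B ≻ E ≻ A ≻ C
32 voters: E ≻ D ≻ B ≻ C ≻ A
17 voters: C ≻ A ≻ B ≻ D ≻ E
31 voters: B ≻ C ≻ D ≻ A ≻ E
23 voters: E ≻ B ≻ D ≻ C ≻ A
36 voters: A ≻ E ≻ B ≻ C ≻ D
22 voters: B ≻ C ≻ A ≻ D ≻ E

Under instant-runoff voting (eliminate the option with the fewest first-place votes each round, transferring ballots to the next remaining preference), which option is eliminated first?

Round 1: C 17, D 10, A 36, E 55, B 53. Eliminate D.

D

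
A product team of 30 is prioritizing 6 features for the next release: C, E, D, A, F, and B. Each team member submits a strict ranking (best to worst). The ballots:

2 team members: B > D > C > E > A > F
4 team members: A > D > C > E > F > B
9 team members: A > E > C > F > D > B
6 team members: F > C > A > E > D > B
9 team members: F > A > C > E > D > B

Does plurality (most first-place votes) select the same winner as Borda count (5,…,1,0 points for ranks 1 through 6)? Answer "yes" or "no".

Plurality — first-place votes: C 0, E 0, D 0, A 13, F 15, B 2. Winner: F.
Borda — scores: C 96, E 78, D 48, A 121, F 97, B 10. Winner: A.
The two methods disagree.

no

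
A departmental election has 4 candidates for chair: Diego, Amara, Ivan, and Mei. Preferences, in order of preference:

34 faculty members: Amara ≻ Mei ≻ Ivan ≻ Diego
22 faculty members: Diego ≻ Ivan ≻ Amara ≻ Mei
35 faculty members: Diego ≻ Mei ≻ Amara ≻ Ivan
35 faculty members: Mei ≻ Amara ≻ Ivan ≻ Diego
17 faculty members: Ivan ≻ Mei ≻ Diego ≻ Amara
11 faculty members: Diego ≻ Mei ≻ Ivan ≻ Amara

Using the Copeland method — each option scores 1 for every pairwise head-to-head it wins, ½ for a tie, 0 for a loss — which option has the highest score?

Diego: beats Amara; loses to Ivan and Mei → score 1.
Amara: beats Ivan; loses to Diego and Mei → score 1.
Ivan: beats Diego; loses to Amara and Mei → score 1.
Mei: beats Diego, Amara, and Ivan → score 3.
Mei has the best pairwise record.

Mei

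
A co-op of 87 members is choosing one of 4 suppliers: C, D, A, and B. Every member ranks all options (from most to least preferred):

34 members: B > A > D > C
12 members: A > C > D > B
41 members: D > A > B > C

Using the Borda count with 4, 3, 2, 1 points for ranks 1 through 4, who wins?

A

C: 34·1 + 12·3 + 41·1 = 111
D: 34·2 + 12·2 + 41·4 = 256
A: 34·3 + 12·4 + 41·3 = 273
B: 34·4 + 12·1 + 41·2 = 230
A has the highest Borda score (273).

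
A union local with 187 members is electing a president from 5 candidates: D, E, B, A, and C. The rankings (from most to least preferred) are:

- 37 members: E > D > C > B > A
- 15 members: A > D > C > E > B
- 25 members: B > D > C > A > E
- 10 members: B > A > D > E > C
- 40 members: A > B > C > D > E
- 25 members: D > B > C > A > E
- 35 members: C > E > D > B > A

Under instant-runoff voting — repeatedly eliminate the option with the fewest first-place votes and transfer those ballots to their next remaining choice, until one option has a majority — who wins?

B

Round 1: D 25, E 37, B 35, A 55, C 35. Eliminate D.
Round 2: E 37, B 60, A 55, C 35. Eliminate C.
Round 3: E 72, B 60, A 55. Eliminate A.
Round 4: E 87, B 100. B has a majority.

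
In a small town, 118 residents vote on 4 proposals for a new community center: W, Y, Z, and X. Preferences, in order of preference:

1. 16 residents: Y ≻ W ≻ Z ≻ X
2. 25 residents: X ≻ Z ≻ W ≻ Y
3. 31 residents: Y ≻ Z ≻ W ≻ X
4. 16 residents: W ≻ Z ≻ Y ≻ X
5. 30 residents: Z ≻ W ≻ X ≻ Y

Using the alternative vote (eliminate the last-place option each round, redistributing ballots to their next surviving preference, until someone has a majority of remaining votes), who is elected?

Round 1: W 16, Y 47, Z 30, X 25. Eliminate W.
Round 2: Y 47, Z 46, X 25. Eliminate X.
Round 3: Y 47, Z 71. Z has a majority.

Z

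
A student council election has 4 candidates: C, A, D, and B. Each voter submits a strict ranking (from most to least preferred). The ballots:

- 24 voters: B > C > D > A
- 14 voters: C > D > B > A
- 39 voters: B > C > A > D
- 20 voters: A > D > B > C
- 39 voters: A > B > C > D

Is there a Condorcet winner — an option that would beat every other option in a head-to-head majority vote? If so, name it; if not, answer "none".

B vs C: 122–14 for B.
B vs A: 77–59 for B.
B vs D: 102–34 for B.
B beats every other option head-to-head.

B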